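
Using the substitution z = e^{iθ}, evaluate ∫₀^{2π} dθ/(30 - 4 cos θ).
Call the integral J. The integrand is 2π-periodic and we integrate over a full period, so shifting θ does not change the value (θ → θ + π flips the sign of the trig term). Hence
  J = ∫₀^{2π} dθ/(30 + 4 cos θ).
Put z = e^{iθ}: then cos θ = (z + 1/z)/2, dθ = dz/(iz), and z runs once counterclockwise around |z| = 1:
  J = ∮_{|z|=1} 1/(30 + 4*(z + 1/z)/2) · dz/(iz) = (2/i) ∮_{|z|=1} dz/(4*z^2 + 60*z + 4).
The roots of 4*z^2 + 60*z + 4 are z = (-30 ± sqrt(30^2 - 4^2))/4, with sqrt(884) = 2*sqrt(221); their product is 1, so only z₊ = -15/2 + sqrt(221)/2 lies inside the unit circle (z₋ = -15/2 - sqrt(221)/2 lies outside).
z₊ is a simple zero of q(z) = 4*z^2 + 60*z + 4, so Res(1/q, z₊) = 1/q'(z₊) with q'(z) = 8*z + 60; and q'(z₊) = 4*(z₊ - z₋) = 4*sqrt(221).
Therefore J = (2/i) · 2πi · 1/(4*sqrt(221)) = 2*pi/(2*sqrt(221)) = sqrt(221)*pi/221

Final answer: sqrt(221)*pi/221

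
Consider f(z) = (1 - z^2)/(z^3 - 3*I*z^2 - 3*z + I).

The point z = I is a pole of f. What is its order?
3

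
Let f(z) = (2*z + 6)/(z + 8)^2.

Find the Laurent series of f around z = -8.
-10/(z + 8)^2 + 2/(z + 8)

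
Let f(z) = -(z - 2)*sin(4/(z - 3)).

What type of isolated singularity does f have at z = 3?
essential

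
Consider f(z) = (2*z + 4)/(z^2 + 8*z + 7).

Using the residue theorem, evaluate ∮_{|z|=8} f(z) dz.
4*I*pi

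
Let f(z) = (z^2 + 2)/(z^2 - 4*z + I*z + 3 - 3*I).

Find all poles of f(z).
The singularities of f are the zeros of the denominator. Factoring,
  z^2 - 4*z + I*z + 3 - 3*I = (z - 3)*(z - 1 + I)
so the candidates are z = 3, z = 1 - I.

Check the numerator P(z) = z^2 + 2 at each one:
  P(3) = 11 ≠ 0, so z = 3 is a (simple) pole.
  P(1 - I) = 2 - 2*I ≠ 0, so z = 1 - I is a (simple) pole.

Poles of f: {1 - I, 3}

Final answer: {1 - I, 3}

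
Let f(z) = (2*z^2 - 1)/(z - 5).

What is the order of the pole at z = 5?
1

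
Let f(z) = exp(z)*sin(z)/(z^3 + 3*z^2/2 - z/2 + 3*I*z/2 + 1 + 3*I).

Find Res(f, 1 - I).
Write f(z) = P(z)/Q(z) with P(z) = exp(z)*sin(z) and Q(z) = z^3 + 3*z^2/2 - z/2 + 3*I*z/2 + 1 + 3*I.
The denominator factors as Q(z) = (z - 1 + I)*(z + 2)*(z + 1/2 - I), so z = 1 - I is a simple zero of Q and P is analytic there; z = 1 - I is therefore a simple pole and
  Res(f, z₀) = P(z₀)/Q'(z₀).

Q'(z) = 3*z^2 + 3*z - 1/2 + 3*I/2, so Q'(1 - I) = 5/2 - 15*I/2.
P(1 - I) = exp(1 - I)*sin(1 - I).

Res(f, 1 - I) = (exp(1 - I)*sin(1 - I))/(5/2 - 15*I/2) = (1/25 + 3*I/25)*exp(1 - I)*sin(1 - I)

Final answer: (1/25 + 3*I/25)*exp(1 - I)*sin(1 - I)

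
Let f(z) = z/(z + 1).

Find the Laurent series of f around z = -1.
-1/(z + 1) + 1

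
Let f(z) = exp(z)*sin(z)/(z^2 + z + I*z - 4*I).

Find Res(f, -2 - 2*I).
(1/6 - I/6)*exp(-2 - 2*I)*sin(2 + 2*I)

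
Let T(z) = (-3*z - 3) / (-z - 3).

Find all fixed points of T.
T(z) = z means -3*z - 3 = z*(-z - 3), i.e.
  3 - z^2 = 0.
Discriminant: (0)^2 - 4*(-1)*(3) = 12, so the roots are real.
  z = (0 ± sqrt(12))/(2*(-1))
Fixed points: {-sqrt(3), sqrt(3)}

Final answer: {-sqrt(3), sqrt(3)}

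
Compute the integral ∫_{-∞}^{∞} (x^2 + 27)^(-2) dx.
Let f(z) = (z^2 + 27)^(-2). The denominator has no real zeros and deg Q - deg P = 4 ≥ 2, so the integral of f over the upper semicircle |z| = R tends to 0 as R → ∞. Closing the contour in the upper half-plane,
  ∫_{-∞}^{∞} f(x) dx = 2πi · Σ Res(f, z_k)  over the poles with Im z_k > 0.

Zeros of the denominator: z^2 + 27 = 0 gives z = ±3*sqrt(3)*I.
Upper half-plane: z = 3*sqrt(3)*I (a pole of order 2).

Write f(z) = g(z)/(z - 3*sqrt(3)*I)^2 with g(z) = (z + 3*sqrt(3)*I)^(-2). For a double pole, Res(f, z₀) = g'(z₀):
  g'(z) = -2/(z + 3*sqrt(3)*I)^3
  Res(f, 3*sqrt(3)*I) = g'(3*sqrt(3)*I) = -sqrt(3)*I/972

∫_{-∞}^{∞} f(x) dx = 2πi · (-sqrt(3)*I/972) = sqrt(3)*pi/486

Final answer: sqrt(3)*pi/486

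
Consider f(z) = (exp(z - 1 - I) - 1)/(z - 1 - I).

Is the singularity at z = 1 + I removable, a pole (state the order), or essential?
Let u = z - 1 - I. The exponent is z - 1 - I = u, so
  f = (e^(u) - 1)/u = ((u) + (u)^2/2 + (u)^3/6 + ...)/u = 1 + (1/2)*u + (1/6)*u^2 + ...
The Laurent expansion about u = 0 has no negative powers; equivalently lim_{z→1 + I} f(z) = 1 exists and is finite.
So the singularity is removable.

Final answer: removable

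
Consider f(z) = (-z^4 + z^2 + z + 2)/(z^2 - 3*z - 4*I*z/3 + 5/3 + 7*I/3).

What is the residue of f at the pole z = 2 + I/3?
28/117 - 2999*I/351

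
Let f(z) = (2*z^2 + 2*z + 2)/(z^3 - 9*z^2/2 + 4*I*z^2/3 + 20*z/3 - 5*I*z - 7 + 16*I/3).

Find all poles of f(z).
The singularities of f are the zeros of the denominator. Factoring,
  z^3 - 9*z^2/2 + 4*I*z^2/3 + 20*z/3 - 5*I*z - 7 + 16*I/3 = (z - 3 + I/3)*(z - 1/2 + 2*I)*(z - 1 - I)
so the candidates are z = 3 - I/3, z = 1/2 - 2*I, z = 1 + I.

Check the numerator P(z) = 2*z^2 + 2*z + 2 at each one:
  P(3 - I/3) = 232/9 - 14*I/3 ≠ 0, so z = 3 - I/3 is a (simple) pole.
  P(1/2 - 2*I) = -9/2 - 8*I ≠ 0, so z = 1/2 - 2*I is a (simple) pole.
  P(1 + I) = 4 + 6*I ≠ 0, so z = 1 + I is a (simple) pole.

Poles of f: {1/2 - 2*I, 1 + I, 3 - I/3}

Final answer: {1/2 - 2*I, 1 + I, 3 - I/3}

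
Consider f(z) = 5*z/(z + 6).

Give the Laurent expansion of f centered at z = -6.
Put w = z - (-6), i.e. z = w - 6. The denominator is w, so it suffices to rewrite the numerator in powers of w.

P(z) = 5*z
P(w - 6) = -30 + 5*w

Dividing each term by w:
  f = -30/w + 5

Substituting back w = z + 6:
  f(z) = -30/(z + 6) + 5

The series is finite because the numerator is a polynomial; the negative powers form the principal part, and the coefficient of 1/(z + 6) gives Res(f, -6) = -30.

Final answer: -30/(z + 6) + 5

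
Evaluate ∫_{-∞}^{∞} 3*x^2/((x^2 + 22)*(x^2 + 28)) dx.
Let f(z) = 3*z^2/((z^2 + 22)*(z^2 + 28)). The denominator has no real zeros and deg Q - deg P = 2 ≥ 2, so the integral of f over the upper semicircle |z| = R tends to 0 as R → ∞. Closing the contour in the upper half-plane,
  ∫_{-∞}^{∞} f(x) dx = 2πi · Σ Res(f, z_k)  over the poles with Im z_k > 0.

Zeros of the denominator: z^2 + 28 = 0 gives z = ±2*sqrt(7)*I; z^2 + 22 = 0 gives z = ±sqrt(22)*I.
Upper half-plane: z = sqrt(22)*I, z = 2*sqrt(7)*I (simple).

Each pole is a simple zero of Q(z) = z^4 + 50*z^2 + 616, so Res(f, z₀) = P(z₀)/Q'(z₀) with P(z) = 3*z^2, Q'(z) = 4*z^3 + 100*z:
  Res(f, sqrt(22)*I) = (-66)/(12*sqrt(22)*I) = sqrt(22)*I/4
  Res(f, 2*sqrt(7)*I) = (-84)/(-24*sqrt(7)*I) = -sqrt(7)*I/2

Sum of residues: I*(-2*sqrt(7) + sqrt(22))/4
∫_{-∞}^{∞} f(x) dx = 2πi · (I*(-2*sqrt(7) + sqrt(22))/4) = pi*(-sqrt(22) + 2*sqrt(7))/2

Final answer: pi*(-sqrt(22) + 2*sqrt(7))/2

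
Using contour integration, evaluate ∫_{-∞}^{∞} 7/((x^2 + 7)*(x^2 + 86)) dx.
Let f(z) = 7/((z^2 + 7)*(z^2 + 86)). The denominator has no real zeros and deg Q - deg P = 4 ≥ 2, so the integral of f over the upper semicircle |z| = R tends to 0 as R → ∞. Closing the contour in the upper half-plane,
  ∫_{-∞}^{∞} f(x) dx = 2πi · Σ Res(f, z_k)  over the poles with Im z_k > 0.

Zeros of the denominator: z^2 + 86 = 0 gives z = ±sqrt(86)*I; z^2 + 7 = 0 gives z = ±sqrt(7)*I.
Upper half-plane: z = sqrt(7)*I, z = sqrt(86)*I (simple).

Each pole is a simple zero of Q(z) = z^4 + 93*z^2 + 602, so Res(f, z₀) = P(z₀)/Q'(z₀) with P(z) = 7, Q'(z) = 4*z^3 + 186*z:
  Res(f, sqrt(7)*I) = (7)/(158*sqrt(7)*I) = -sqrt(7)*I/158
  Res(f, sqrt(86)*I) = (7)/(-158*sqrt(86)*I) = 7*sqrt(86)*I/13588

Sum of residues: I*(-86*sqrt(7) + 7*sqrt(86))/13588
∫_{-∞}^{∞} f(x) dx = 2πi · (I*(-86*sqrt(7) + 7*sqrt(86))/13588) = pi*(-7*sqrt(86) + 86*sqrt(7))/6794

Final answer: pi*(-7*sqrt(86) + 86*sqrt(7))/6794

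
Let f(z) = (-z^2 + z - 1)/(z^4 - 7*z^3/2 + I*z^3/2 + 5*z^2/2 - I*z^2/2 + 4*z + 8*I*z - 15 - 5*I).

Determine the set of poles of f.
The singularities of f are the zeros of the denominator. Factoring,
  z^4 - 7*z^3/2 + I*z^3/2 + 5*z^2/2 - I*z^2/2 + 4*z + 8*I*z - 15 - 5*I = (z + 3/2 + I/2)*(z - 1 - 2*I)*(z - 3 + I)*(z - 1 + I)
so the candidates are z = -3/2 - I/2, z = 1 + 2*I, z = 3 - I, z = 1 - I.

Check the numerator P(z) = -z^2 + z - 1 at each one:
  P(-3/2 - I/2) = -9/2 - 2*I ≠ 0, so z = -3/2 - I/2 is a (simple) pole.
  P(1 + 2*I) = 3 - 2*I ≠ 0, so z = 1 + 2*I is a (simple) pole.
  P(3 - I) = -6 + 5*I ≠ 0, so z = 3 - I is a (simple) pole.
  P(1 - I) = I ≠ 0, so z = 1 - I is a (simple) pole.

Poles of f: {-3/2 - I/2, 1 - I, 1 + 2*I, 3 - I}

Final answer: {-3/2 - I/2, 1 - I, 1 + 2*I, 3 - I}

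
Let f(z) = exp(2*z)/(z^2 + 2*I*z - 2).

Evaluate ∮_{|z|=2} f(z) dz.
By the residue theorem, ∮_C f(z) dz = 2πi · (sum of the residues of f at the poles inside |z| = 2).

The denominator factors as (z - 1 + I)*(z + 1 + I), so the singularities of f are simple poles at z = 1 - I, z = -1 - I.
  |1 - I|² = 2 < 4 = 2², so this pole is inside the contour.
  |-1 - I|² = 2 < 4 = 2², so this pole is inside the contour.

With P(z) = exp(2*z) and Q(z) = z^2 + 2*I*z - 2, each pole is simple, so Res(f, z₀) = P(z₀)/Q'(z₀) with Q'(z) = 2*z + 2*I.
  Res(f, 1 - I) = P(1 - I)/Q'(1 - I) = (exp(2 - 2*I))/(2) = exp(2 - 2*I)/2
  Res(f, -1 - I) = P(-1 - I)/Q'(-1 - I) = (exp(-2 - 2*I))/(-2) = -exp(-2 - 2*I)/2

Sum of residues inside C: exp(2 - 2*I)/2 - exp(-2 - 2*I)/2
∮_C f(z) dz = 2πi · (exp(2 - 2*I)/2 - exp(-2 - 2*I)/2) = I*pi*exp(2 - 2*I) - I*pi*exp(-2 - 2*I)

Final answer: I*pi*exp(2 - 2*I) - I*pi*exp(-2 - 2*I)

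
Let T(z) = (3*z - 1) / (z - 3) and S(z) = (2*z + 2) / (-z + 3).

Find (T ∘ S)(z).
(T ∘ S)(z) = T(S(z)) = ((3)*S(z) + (-1))/((1)*S(z) + (-3)). Multiply numerator and denominator by -z + 3:
  numerator:   (3)*(2*z + 2) + (-1)*(-z + 3) = 7*z + 3
  denominator: (1)*(2*z + 2) + (-3)*(-z + 3) = 5*z - 7
(T ∘ S)(z) = (7*z + 3)/(5*z - 7)

Final answer: (7*z + 3)/(5*z - 7)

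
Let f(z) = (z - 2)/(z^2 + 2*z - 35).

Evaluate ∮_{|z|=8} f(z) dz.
By the residue theorem, ∮_C f(z) dz = 2πi · (sum of the residues of f at the poles inside |z| = 8).

The denominator factors as (z - 5)*(z + 7), so the singularities of f are simple poles at z = 5, z = -7.
  |5|² = 25 < 64 = 8², so this pole is inside the contour.
  |-7|² = 49 < 64 = 8², so this pole is inside the contour.

With P(z) = z - 2 and Q(z) = z^2 + 2*z - 35, each pole is simple, so Res(f, z₀) = P(z₀)/Q'(z₀) with Q'(z) = 2*z + 2.
  Res(f, 5) = P(5)/Q'(5) = (3)/(12) = 1/4
  Res(f, -7) = P(-7)/Q'(-7) = (-9)/(-12) = 3/4

Sum of residues inside C: 1
∮_C f(z) dz = 2πi · (1) = 2*I*pi

Final answer: 2*I*pi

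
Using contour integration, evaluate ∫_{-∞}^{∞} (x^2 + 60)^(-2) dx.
Let f(z) = (z^2 + 60)^(-2). The denominator has no real zeros and deg Q - deg P = 4 ≥ 2, so the integral of f over the upper semicircle |z| = R tends to 0 as R → ∞. Closing the contour in the upper half-plane,
  ∫_{-∞}^{∞} f(x) dx = 2πi · Σ Res(f, z_k)  over the poles with Im z_k > 0.

Zeros of the denominator: z^2 + 60 = 0 gives z = ±2*sqrt(15)*I.
Upper half-plane: z = 2*sqrt(15)*I (a pole of order 2).

Write f(z) = g(z)/(z - 2*sqrt(15)*I)^2 with g(z) = (z + 2*sqrt(15)*I)^(-2). For a double pole, Res(f, z₀) = g'(z₀):
  g'(z) = -2/(z + 2*sqrt(15)*I)^3
  Res(f, 2*sqrt(15)*I) = g'(2*sqrt(15)*I) = -sqrt(15)*I/7200

∫_{-∞}^{∞} f(x) dx = 2πi · (-sqrt(15)*I/7200) = sqrt(15)*pi/3600

Final answer: sqrt(15)*pi/3600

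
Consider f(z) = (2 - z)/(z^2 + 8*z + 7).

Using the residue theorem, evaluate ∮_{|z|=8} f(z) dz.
By the residue theorem, ∮_C f(z) dz = 2πi · (sum of the residues of f at the poles inside |z| = 8).

The denominator factors as (z + 7)*(z + 1), so the singularities of f are simple poles at z = -7, z = -1.
  |-7|² = 49 < 64 = 8², so this pole is inside the contour.
  |-1|² = 1 < 64 = 8², so this pole is inside the contour.

With P(z) = 2 - z and Q(z) = z^2 + 8*z + 7, each pole is simple, so Res(f, z₀) = P(z₀)/Q'(z₀) with Q'(z) = 2*z + 8.
  Res(f, -7) = P(-7)/Q'(-7) = (9)/(-6) = -3/2
  Res(f, -1) = P(-1)/Q'(-1) = (3)/(6) = 1/2

Sum of residues inside C: -1
∮_C f(z) dz = 2πi · (-1) = -2*I*pi

Final answer: -2*I*pi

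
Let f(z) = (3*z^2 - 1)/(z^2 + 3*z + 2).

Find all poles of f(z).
{-2, -1}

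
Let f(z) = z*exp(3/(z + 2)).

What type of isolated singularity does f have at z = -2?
essential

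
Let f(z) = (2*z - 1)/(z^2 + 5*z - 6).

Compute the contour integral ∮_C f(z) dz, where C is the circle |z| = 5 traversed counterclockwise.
2*I*pi/7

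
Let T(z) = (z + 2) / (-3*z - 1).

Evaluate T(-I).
Substitute z = -I:
  numerator:   (-I) + 2 = 2 - I
  denominator: -3*(-I) - 1 = -1 + 3*I
T(-I) = (2 - I)/(-1 + 3*I); multiplying numerator and denominator by the conjugate -1 - 3*I gives (-5 - 5*I)/10 = -1/2 - I/2

Final answer: -1/2 - I/2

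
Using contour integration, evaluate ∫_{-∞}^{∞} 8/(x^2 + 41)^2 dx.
Let f(z) = 8/(z^2 + 41)^2. The denominator has no real zeros and deg Q - deg P = 4 ≥ 2, so the integral of f over the upper semicircle |z| = R tends to 0 as R → ∞. Closing the contour in the upper half-plane,
  ∫_{-∞}^{∞} f(x) dx = 2πi · Σ Res(f, z_k)  over the poles with Im z_k > 0.

Zeros of the denominator: z^2 + 41 = 0 gives z = ±sqrt(41)*I.
Upper half-plane: z = sqrt(41)*I (a pole of order 2).

Write f(z) = g(z)/(z - sqrt(41)*I)^2 with g(z) = 8/(z + sqrt(41)*I)^2. For a double pole, Res(f, z₀) = g'(z₀):
  g'(z) = -16/(z + sqrt(41)*I)^3
  Res(f, sqrt(41)*I) = g'(sqrt(41)*I) = -2*sqrt(41)*I/1681

∫_{-∞}^{∞} f(x) dx = 2πi · (-2*sqrt(41)*I/1681) = 4*sqrt(41)*pi/1681

Final answer: 4*sqrt(41)*pi/1681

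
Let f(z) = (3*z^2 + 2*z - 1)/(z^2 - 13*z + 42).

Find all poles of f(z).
The singularities of f are the zeros of the denominator. Factoring,
  z^2 - 13*z + 42 = (z - 6)*(z - 7)
so the candidates are z = 6, z = 7.

Check the numerator P(z) = 3*z^2 + 2*z - 1 at each one:
  P(6) = 119 ≠ 0, so z = 6 is a (simple) pole.
  P(7) = 160 ≠ 0, so z = 7 is a (simple) pole.

Poles of f: {6, 7}

Final answer: {6, 7}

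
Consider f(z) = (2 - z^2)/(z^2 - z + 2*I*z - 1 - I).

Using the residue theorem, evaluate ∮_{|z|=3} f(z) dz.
By the residue theorem, ∮_C f(z) dz = 2πi · (sum of the residues of f at the poles inside |z| = 3).

The denominator factors as (z - 1 + I)*(z + I), so the singularities of f are simple poles at z = 1 - I, z = -I.
  |1 - I|² = 2 < 9 = 3², so this pole is inside the contour.
  |-I|² = 1 < 9 = 3², so this pole is inside the contour.

With P(z) = 2 - z^2 and Q(z) = z^2 - z + 2*I*z - 1 - I, each pole is simple, so Res(f, z₀) = P(z₀)/Q'(z₀) with Q'(z) = 2*z - 1 + 2*I.
  Res(f, 1 - I) = P(1 - I)/Q'(1 - I) = (2 + 2*I)/(1) = 2 + 2*I
  Res(f, -I) = P(-I)/Q'(-I) = (3)/(-1) = -3

Sum of residues inside C: -1 + 2*I
∮_C f(z) dz = 2πi · (-1 + 2*I) = pi*(-4 - 2*I)

Final answer: pi*(-4 - 2*I)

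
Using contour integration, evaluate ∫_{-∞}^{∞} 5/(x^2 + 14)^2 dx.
Let f(z) = 5/(z^2 + 14)^2. The denominator has no real zeros and deg Q - deg P = 4 ≥ 2, so the integral of f over the upper semicircle |z| = R tends to 0 as R → ∞. Closing the contour in the upper half-plane,
  ∫_{-∞}^{∞} f(x) dx = 2πi · Σ Res(f, z_k)  over the poles with Im z_k > 0.

Zeros of the denominator: z^2 + 14 = 0 gives z = ±sqrt(14)*I.
Upper half-plane: z = sqrt(14)*I (a pole of order 2).

Write f(z) = g(z)/(z - sqrt(14)*I)^2 with g(z) = 5/(z + sqrt(14)*I)^2. For a double pole, Res(f, z₀) = g'(z₀):
  g'(z) = -10/(z + sqrt(14)*I)^3
  Res(f, sqrt(14)*I) = g'(sqrt(14)*I) = -5*sqrt(14)*I/784

∫_{-∞}^{∞} f(x) dx = 2πi · (-5*sqrt(14)*I/784) = 5*sqrt(14)*pi/392

Final answer: 5*sqrt(14)*pi/392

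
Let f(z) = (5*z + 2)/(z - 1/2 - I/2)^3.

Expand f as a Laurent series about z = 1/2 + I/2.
(9/2 + 5*I/2)/(z - 1/2 - I/2)^3 + 5/(z - 1/2 - I/2)^2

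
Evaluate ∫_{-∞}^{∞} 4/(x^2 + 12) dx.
Let f(z) = 4/(z^2 + 12). The denominator has no real zeros and deg Q - deg P = 2 ≥ 2, so the integral of f over the upper semicircle |z| = R tends to 0 as R → ∞. Closing the contour in the upper half-plane,
  ∫_{-∞}^{∞} f(x) dx = 2πi · Σ Res(f, z_k)  over the poles with Im z_k > 0.

Zeros of the denominator: z^2 + 12 = 0 gives z = ±2*sqrt(3)*I.
Upper half-plane: z = 2*sqrt(3)*I (simple).

Each pole is a simple zero of Q(z) = z^2 + 12, so Res(f, z₀) = P(z₀)/Q'(z₀) with P(z) = 4, Q'(z) = 2*z:
  Res(f, 2*sqrt(3)*I) = (4)/(4*sqrt(3)*I) = -sqrt(3)*I/3

∫_{-∞}^{∞} f(x) dx = 2πi · (-sqrt(3)*I/3) = 2*sqrt(3)*pi/3

Final answer: 2*sqrt(3)*pi/3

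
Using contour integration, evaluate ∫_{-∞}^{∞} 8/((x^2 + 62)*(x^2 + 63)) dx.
Let f(z) = 8/((z^2 + 62)*(z^2 + 63)). The denominator has no real zeros and deg Q - deg P = 4 ≥ 2, so the integral of f over the upper semicircle |z| = R tends to 0 as R → ∞. Closing the contour in the upper half-plane,
  ∫_{-∞}^{∞} f(x) dx = 2πi · Σ Res(f, z_k)  over the poles with Im z_k > 0.

Zeros of the denominator: z^2 + 62 = 0 gives z = ±sqrt(62)*I; z^2 + 63 = 0 gives z = ±3*sqrt(7)*I.
Upper half-plane: z = sqrt(62)*I, z = 3*sqrt(7)*I (simple).

Each pole is a simple zero of Q(z) = z^4 + 125*z^2 + 3906, so Res(f, z₀) = P(z₀)/Q'(z₀) with P(z) = 8, Q'(z) = 4*z^3 + 250*z:
  Res(f, sqrt(62)*I) = (8)/(2*sqrt(62)*I) = -2*sqrt(62)*I/31
  Res(f, 3*sqrt(7)*I) = (8)/(-6*sqrt(7)*I) = 4*sqrt(7)*I/21

Sum of residues: 2*I*(-21*sqrt(62) + 62*sqrt(7))/651
∫_{-∞}^{∞} f(x) dx = 2πi · (2*I*(-21*sqrt(62) + 62*sqrt(7))/651) = 4*pi*(-62*sqrt(7) + 21*sqrt(62))/651

Final answer: 4*pi*(-62*sqrt(7) + 21*sqrt(62))/651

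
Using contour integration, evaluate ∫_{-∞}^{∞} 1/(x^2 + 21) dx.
sqrt(21)*pi/21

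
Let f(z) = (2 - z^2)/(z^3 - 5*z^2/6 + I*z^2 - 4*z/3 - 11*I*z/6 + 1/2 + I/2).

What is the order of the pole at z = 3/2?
Factor the denominator:
  z^3 - 5*z^2/6 + I*z^2 - 4*z/3 - 11*I*z/6 + 1/2 + I/2 = (z - 3/2)*(z - 1/3)*(z + 1 + I)

The numerator P(z) = 2 - z^2 has P(3/2) = -1/4 ≠ 0, so no factor of (z - 3/2) cancels.
Near z = 3/2 we can therefore write f(z) = g(z)/(z - 3/2) with g analytic at 3/2 and g(3/2) ≠ 0 (g is the numerator divided by the remaining denominator factors).

Hence z = 3/2 is a pole of order 1.

Final answer: 1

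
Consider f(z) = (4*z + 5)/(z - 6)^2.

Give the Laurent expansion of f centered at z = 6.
Put w = z - (6), i.e. z = w + 6. The denominator is w^2, so it suffices to rewrite the numerator in powers of w.

P(z) = 4*z + 5
P(w + 6) = 29 + 4*w

Dividing each term by w^2:
  f = 29/w^2 + 4/w

Substituting back w = z - 6:
  f(z) = 29/(z - 6)^2 + 4/(z - 6)

The series is finite because the numerator is a polynomial; the negative powers form the principal part, and the coefficient of 1/(z - 6) gives Res(f, 6) = 4.

Final answer: 29/(z - 6)^2 + 4/(z - 6)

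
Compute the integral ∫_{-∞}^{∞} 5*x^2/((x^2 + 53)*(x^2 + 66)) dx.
5*pi*(-sqrt(53) + sqrt(66))/13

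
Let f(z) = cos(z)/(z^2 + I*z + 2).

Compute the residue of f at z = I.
Write f(z) = P(z)/Q(z) with P(z) = cos(z) and Q(z) = z^2 + I*z + 2.
The denominator factors as Q(z) = (z - I)*(z + 2*I), so z = I is a simple zero of Q and P is analytic there; z = I is therefore a simple pole and
  Res(f, z₀) = P(z₀)/Q'(z₀).

Q'(z) = 2*z + I, so Q'(I) = 3*I.
P(I) = cosh(1).

Res(f, I) = (cosh(1))/(3*I) = -I*cosh(1)/3

Final answer: -I*cosh(1)/3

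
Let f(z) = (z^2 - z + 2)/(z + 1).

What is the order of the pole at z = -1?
Factor the denominator:
  z + 1 = (z + 1)

The numerator P(z) = z^2 - z + 2 has P(-1) = 4 ≠ 0, so no factor of (z + 1) cancels.
Near z = -1 we can therefore write f(z) = g(z)/(z + 1) with g analytic at -1 and g(-1) ≠ 0 (g is just the numerator).

Hence z = -1 is a pole of order 1.

Final answer: 1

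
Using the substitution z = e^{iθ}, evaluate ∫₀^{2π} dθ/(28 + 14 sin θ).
sqrt(3)*pi/21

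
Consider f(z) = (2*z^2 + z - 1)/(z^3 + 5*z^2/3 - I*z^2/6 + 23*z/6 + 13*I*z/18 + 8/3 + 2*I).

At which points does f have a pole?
The singularities of f are the zeros of the denominator. Factoring,
  z^3 + 5*z^2/3 - I*z^2/6 + 23*z/6 + 13*I*z/18 + 8/3 + 2*I = (z + 3*I/2)*(z + 2/3 - 2*I)*(z + 1 + I/3)
so the candidates are z = -3*I/2, z = -2/3 + 2*I, z = -1 - I/3.

Check the numerator P(z) = 2*z^2 + z - 1 at each one:
  P(-3*I/2) = -11/2 - 3*I/2 ≠ 0, so z = -3*I/2 is a (simple) pole.
  P(-2/3 + 2*I) = -79/9 - 10*I/3 ≠ 0, so z = -2/3 + 2*I is a (simple) pole.
  P(-1 - I/3) = -2/9 + I ≠ 0, so z = -1 - I/3 is a (simple) pole.

Poles of f: {-1 - I/3, -2/3 + 2*I, -3*I/2}

Final answer: {-1 - I/3, -2/3 + 2*I, -3*I/2}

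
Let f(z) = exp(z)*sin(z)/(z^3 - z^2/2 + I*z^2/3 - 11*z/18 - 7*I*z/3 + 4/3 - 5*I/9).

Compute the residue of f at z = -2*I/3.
Write f(z) = P(z)/Q(z) with P(z) = exp(z)*sin(z) and Q(z) = z^3 - z^2/2 + I*z^2/3 - 11*z/18 - 7*I*z/3 + 4/3 - 5*I/9.
The denominator factors as Q(z) = (z - 3/2 - I)*(z + 2*I/3)*(z + 1 + 2*I/3), so z = -2*I/3 is a simple zero of Q and P is analytic there; z = -2*I/3 is therefore a simple pole and
  Res(f, z₀) = P(z₀)/Q'(z₀).

Q'(z) = 3*z^2 - z + 2*I*z/3 - 11/18 - 7*I/3, so Q'(-2*I/3) = -3/2 - 5*I/3.
P(-2*I/3) = -I*exp(-2*I/3)*sinh(2/3).

Res(f, -2*I/3) = (-I*exp(-2*I/3)*sinh(2/3))/(-3/2 - 5*I/3) = (60/181 + 54*I/181)*exp(-2*I/3)*sinh(2/3)

Final answer: (60/181 + 54*I/181)*exp(-2*I/3)*sinh(2/3)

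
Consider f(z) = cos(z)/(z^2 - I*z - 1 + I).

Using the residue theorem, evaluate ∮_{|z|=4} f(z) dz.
pi*(2/5 - 4*I/5)*cos(1 - I) + pi*(-2/5 + 4*I/5)*cos(1)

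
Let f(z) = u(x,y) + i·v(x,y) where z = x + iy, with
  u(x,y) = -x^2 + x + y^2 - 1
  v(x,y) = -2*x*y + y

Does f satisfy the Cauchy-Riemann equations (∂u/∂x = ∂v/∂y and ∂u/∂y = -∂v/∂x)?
∂u/∂x = 1 - 2*x
∂v/∂y = 1 - 2*x
∂u/∂y = 2*y
∂v/∂x = -2*y
∂u/∂x = ∂v/∂y and ∂u/∂y = -∂v/∂x hold identically; f is analytic.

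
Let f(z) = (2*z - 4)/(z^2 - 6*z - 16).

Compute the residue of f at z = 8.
Write f(z) = P(z)/Q(z) with P(z) = 2*z - 4 and Q(z) = z^2 - 6*z - 16.
The denominator factors as Q(z) = (z + 2)*(z - 8), so z = 8 is a simple zero of Q and P is analytic there; z = 8 is therefore a simple pole and
  Res(f, z₀) = P(z₀)/Q'(z₀).

Q'(z) = 2*z - 6, so Q'(8) = 10.
P(8) = 12.

Res(f, 8) = (12)/(10) = 6/5

Final answer: 6/5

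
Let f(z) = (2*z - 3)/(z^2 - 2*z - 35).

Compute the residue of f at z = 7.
Write f(z) = P(z)/Q(z) with P(z) = 2*z - 3 and Q(z) = z^2 - 2*z - 35.
The denominator factors as Q(z) = (z - 7)*(z + 5), so z = 7 is a simple zero of Q and P is analytic there; z = 7 is therefore a simple pole and
  Res(f, z₀) = P(z₀)/Q'(z₀).

Q'(z) = 2*z - 2, so Q'(7) = 12.
P(7) = 11.

Res(f, 7) = (11)/(12) = 11/12

Final answer: 11/12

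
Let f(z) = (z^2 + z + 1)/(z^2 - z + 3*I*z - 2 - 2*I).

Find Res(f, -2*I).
5/2 - I/2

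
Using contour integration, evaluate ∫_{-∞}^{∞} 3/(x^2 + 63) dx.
Let f(z) = 3/(z^2 + 63). The denominator has no real zeros and deg Q - deg P = 2 ≥ 2, so the integral of f over the upper semicircle |z| = R tends to 0 as R → ∞. Closing the contour in the upper half-plane,
  ∫_{-∞}^{∞} f(x) dx = 2πi · Σ Res(f, z_k)  over the poles with Im z_k > 0.

Zeros of the denominator: z^2 + 63 = 0 gives z = ±3*sqrt(7)*I.
Upper half-plane: z = 3*sqrt(7)*I (simple).

Each pole is a simple zero of Q(z) = z^2 + 63, so Res(f, z₀) = P(z₀)/Q'(z₀) with P(z) = 3, Q'(z) = 2*z:
  Res(f, 3*sqrt(7)*I) = (3)/(6*sqrt(7)*I) = -sqrt(7)*I/14

∫_{-∞}^{∞} f(x) dx = 2πi · (-sqrt(7)*I/14) = sqrt(7)*pi/7

Final answer: sqrt(7)*pi/7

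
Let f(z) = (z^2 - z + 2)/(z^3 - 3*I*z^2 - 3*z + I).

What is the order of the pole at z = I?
Factor the denominator:
  z^3 - 3*I*z^2 - 3*z + I = (z - I)^3

The numerator P(z) = z^2 - z + 2 has P(I) = 1 - I ≠ 0, so no factor of (z - I) cancels.
Near z = I we can therefore write f(z) = g(z)/(z - I)^3 with g analytic at I and g(I) ≠ 0 (g is just the numerator).

Hence z = I is a pole of order 3.

Final answer: 3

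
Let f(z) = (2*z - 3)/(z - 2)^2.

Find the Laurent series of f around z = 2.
Put w = z - (2), i.e. z = w + 2. The denominator is w^2, so it suffices to rewrite the numerator in powers of w.

P(z) = 2*z - 3
P(w + 2) = 1 + 2*w

Dividing each term by w^2:
  f = 1/w^2 + 2/w

Substituting back w = z - 2:
  f(z) = 1/(z - 2)^2 + 2/(z - 2)

The series is finite because the numerator is a polynomial; the negative powers form the principal part, and the coefficient of 1/(z - 2) gives Res(f, 2) = 2.

Final answer: 1/(z - 2)^2 + 2/(z - 2)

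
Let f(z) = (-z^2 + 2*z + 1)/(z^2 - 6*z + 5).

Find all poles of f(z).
The singularities of f are the zeros of the denominator. Factoring,
  z^2 - 6*z + 5 = (z - 5)*(z - 1)
so the candidates are z = 5, z = 1.

Check the numerator P(z) = -z^2 + 2*z + 1 at each one:
  P(5) = -14 ≠ 0, so z = 5 is a (simple) pole.
  P(1) = 2 ≠ 0, so z = 1 is a (simple) pole.

Poles of f: {1, 5}

Final answer: {1, 5}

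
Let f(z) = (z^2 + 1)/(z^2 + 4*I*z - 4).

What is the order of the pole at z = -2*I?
2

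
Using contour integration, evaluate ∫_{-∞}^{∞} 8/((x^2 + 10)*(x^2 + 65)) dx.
Let f(z) = 8/((z^2 + 10)*(z^2 + 65)). The denominator has no real zeros and deg Q - deg P = 4 ≥ 2, so the integral of f over the upper semicircle |z| = R tends to 0 as R → ∞. Closing the contour in the upper half-plane,
  ∫_{-∞}^{∞} f(x) dx = 2πi · Σ Res(f, z_k)  over the poles with Im z_k > 0.

Zeros of the denominator: z^2 + 10 = 0 gives z = ±sqrt(10)*I; z^2 + 65 = 0 gives z = ±sqrt(65)*I.
Upper half-plane: z = sqrt(10)*I, z = sqrt(65)*I (simple).

Each pole is a simple zero of Q(z) = z^4 + 75*z^2 + 650, so Res(f, z₀) = P(z₀)/Q'(z₀) with P(z) = 8, Q'(z) = 4*z^3 + 150*z:
  Res(f, sqrt(10)*I) = (8)/(110*sqrt(10)*I) = -2*sqrt(10)*I/275
  Res(f, sqrt(65)*I) = (8)/(-110*sqrt(65)*I) = 4*sqrt(65)*I/3575

Sum of residues: 2*I*(-13*sqrt(10) + 2*sqrt(65))/3575
∫_{-∞}^{∞} f(x) dx = 2πi · (2*I*(-13*sqrt(10) + 2*sqrt(65))/3575) = 4*pi*(-2*sqrt(65) + 13*sqrt(10))/3575

Final answer: 4*pi*(-2*sqrt(65) + 13*sqrt(10))/3575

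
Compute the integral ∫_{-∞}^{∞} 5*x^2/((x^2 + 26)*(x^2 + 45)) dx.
5*pi*(-sqrt(26) + 3*sqrt(5))/19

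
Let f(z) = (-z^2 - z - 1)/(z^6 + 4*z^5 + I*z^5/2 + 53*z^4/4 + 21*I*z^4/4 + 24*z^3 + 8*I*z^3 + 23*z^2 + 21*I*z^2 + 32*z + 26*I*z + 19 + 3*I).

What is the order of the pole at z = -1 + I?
Factor the denominator:
  z^6 + 4*z^5 + I*z^5/2 + 53*z^4/4 + 21*I*z^4/4 + 24*z^3 + 8*I*z^3 + 23*z^2 + 21*I*z^2 + 32*z + 26*I*z + 19 + 3*I = (z + 1 - I)^4*(z - 1/2 + 3*I/2)*(z + 1/2 + 3*I)

The numerator P(z) = -z^2 - z - 1 has P(-1 + I) = I ≠ 0, so no factor of (z + 1 - I) cancels.
Near z = -1 + I we can therefore write f(z) = g(z)/(z + 1 - I)^4 with g analytic at -1 + I and g(-1 + I) ≠ 0 (g is the numerator divided by the remaining denominator factors).

Hence z = -1 + I is a pole of order 4.

Final answer: 4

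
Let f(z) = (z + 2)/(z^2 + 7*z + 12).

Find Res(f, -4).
Write f(z) = P(z)/Q(z) with P(z) = z + 2 and Q(z) = z^2 + 7*z + 12.
The denominator factors as Q(z) = (z + 3)*(z + 4), so z = -4 is a simple zero of Q and P is analytic there; z = -4 is therefore a simple pole and
  Res(f, z₀) = P(z₀)/Q'(z₀).

Q'(z) = 2*z + 7, so Q'(-4) = -1.
P(-4) = -2.

Res(f, -4) = (-2)/(-1) = 2

Final answer: 2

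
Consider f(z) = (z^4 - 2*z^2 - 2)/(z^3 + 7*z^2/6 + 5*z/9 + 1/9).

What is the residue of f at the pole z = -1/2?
Write f(z) = P(z)/Q(z) with P(z) = z^4 - 2*z^2 - 2 and Q(z) = z^3 + 7*z^2/6 + 5*z/9 + 1/9.
The denominator factors as Q(z) = (z + 1/3 - I/3)*(z + 1/2)*(z + 1/3 + I/3), so z = -1/2 is a simple zero of Q and P is analytic there; z = -1/2 is therefore a simple pole and
  Res(f, z₀) = P(z₀)/Q'(z₀).

Q'(z) = 3*z^2 + 7*z/3 + 5/9, so Q'(-1/2) = 5/36.
P(-1/2) = -39/16.

Res(f, -1/2) = (-39/16)/(5/36) = -351/20

Final answer: -351/20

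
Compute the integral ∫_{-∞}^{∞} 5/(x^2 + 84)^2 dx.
Let f(z) = 5/(z^2 + 84)^2. The denominator has no real zeros and deg Q - deg P = 4 ≥ 2, so the integral of f over the upper semicircle |z| = R tends to 0 as R → ∞. Closing the contour in the upper half-plane,
  ∫_{-∞}^{∞} f(x) dx = 2πi · Σ Res(f, z_k)  over the poles with Im z_k > 0.

Zeros of the denominator: z^2 + 84 = 0 gives z = ±2*sqrt(21)*I.
Upper half-plane: z = 2*sqrt(21)*I (a pole of order 2).

Write f(z) = g(z)/(z - 2*sqrt(21)*I)^2 with g(z) = 5/(z + 2*sqrt(21)*I)^2. For a double pole, Res(f, z₀) = g'(z₀):
  g'(z) = -10/(z + 2*sqrt(21)*I)^3
  Res(f, 2*sqrt(21)*I) = g'(2*sqrt(21)*I) = -5*sqrt(21)*I/14112

∫_{-∞}^{∞} f(x) dx = 2πi · (-5*sqrt(21)*I/14112) = 5*sqrt(21)*pi/7056

Final answer: 5*sqrt(21)*pi/7056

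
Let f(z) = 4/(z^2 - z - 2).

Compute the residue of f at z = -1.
Write f(z) = P(z)/Q(z) with P(z) = 4 and Q(z) = z^2 - z - 2.
The denominator factors as Q(z) = (z - 2)*(z + 1), so z = -1 is a simple zero of Q and P is analytic there; z = -1 is therefore a simple pole and
  Res(f, z₀) = P(z₀)/Q'(z₀).

Q'(z) = 2*z - 1, so Q'(-1) = -3.
P(-1) = 4.

Res(f, -1) = (4)/(-3) = -4/3

Final answer: -4/3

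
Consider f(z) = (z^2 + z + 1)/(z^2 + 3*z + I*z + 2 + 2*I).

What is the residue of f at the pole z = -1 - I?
-1/2 + I/2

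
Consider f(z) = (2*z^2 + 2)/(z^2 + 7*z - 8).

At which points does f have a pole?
The singularities of f are the zeros of the denominator. Factoring,
  z^2 + 7*z - 8 = (z + 8)*(z - 1)
so the candidates are z = -8, z = 1.

Check the numerator P(z) = 2*z^2 + 2 at each one:
  P(-8) = 130 ≠ 0, so z = -8 is a (simple) pole.
  P(1) = 4 ≠ 0, so z = 1 is a (simple) pole.

Poles of f: {-8, 1}

Final answer: {-8, 1}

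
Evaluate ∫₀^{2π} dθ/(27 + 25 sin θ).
Call the integral J. The integrand is 2π-periodic and we integrate over a full period, so shifting θ does not change the value (θ → θ + π/2 turns sin θ into cos θ). Hence
  J = ∫₀^{2π} dθ/(27 + 25 cos θ).
Put z = e^{iθ}: then cos θ = (z + 1/z)/2, dθ = dz/(iz), and z runs once counterclockwise around |z| = 1:
  J = ∮_{|z|=1} 1/(27 + 25*(z + 1/z)/2) · dz/(iz) = (2/i) ∮_{|z|=1} dz/(25*z^2 + 54*z + 25).
The roots of 25*z^2 + 54*z + 25 are z = (-27 ± sqrt(27^2 - 25^2))/25, with sqrt(104) = 2*sqrt(26); their product is 1, so only z₊ = -27/25 + 2*sqrt(26)/25 lies inside the unit circle (z₋ = -27/25 - 2*sqrt(26)/25 lies outside).
z₊ is a simple zero of q(z) = 25*z^2 + 54*z + 25, so Res(1/q, z₊) = 1/q'(z₊) with q'(z) = 50*z + 54; and q'(z₊) = 25*(z₊ - z₋) = 4*sqrt(26).
Therefore J = (2/i) · 2πi · 1/(4*sqrt(26)) = 2*pi/(2*sqrt(26)) = sqrt(26)*pi/26

Final answer: sqrt(26)*pi/26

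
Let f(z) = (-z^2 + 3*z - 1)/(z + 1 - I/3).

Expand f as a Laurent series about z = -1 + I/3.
Put w = z - (-1 + I/3), i.e. z = w - 1 + I/3. The denominator is w, so it suffices to rewrite the numerator in powers of w.

P(z) = -z^2 + 3*z - 1
P(w - 1 + I/3) = -44/9 + 5*I/3 + (5 - 2*I/3)*w - w^2

Dividing each term by w:
  f = (-44/9 + 5*I/3)/w + 5 - 2*I/3 - w

Substituting back w = z + 1 - I/3:
  f(z) = (-44/9 + 5*I/3)/(z + 1 - I/3) + 5 - 2*I/3 - (z + 1 - I/3)

The series is finite because the numerator is a polynomial; the negative powers form the principal part, and the coefficient of 1/(z + 1 - I/3) gives Res(f, -1 + I/3) = -44/9 + 5*I/3.

Final answer: (-44/9 + 5*I/3)/(z + 1 - I/3) + 5 - 2*I/3 - (z + 1 - I/3)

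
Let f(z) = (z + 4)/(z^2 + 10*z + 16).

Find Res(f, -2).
Write f(z) = P(z)/Q(z) with P(z) = z + 4 and Q(z) = z^2 + 10*z + 16.
The denominator factors as Q(z) = (z + 2)*(z + 8), so z = -2 is a simple zero of Q and P is analytic there; z = -2 is therefore a simple pole and
  Res(f, z₀) = P(z₀)/Q'(z₀).

Q'(z) = 2*z + 10, so Q'(-2) = 6.
P(-2) = 2.

Res(f, -2) = (2)/(6) = 1/3

Final answer: 1/3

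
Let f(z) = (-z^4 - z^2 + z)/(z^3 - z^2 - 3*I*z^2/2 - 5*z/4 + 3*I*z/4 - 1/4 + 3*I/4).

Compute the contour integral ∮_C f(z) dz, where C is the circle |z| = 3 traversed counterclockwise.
pi*(9/2 - 2*I)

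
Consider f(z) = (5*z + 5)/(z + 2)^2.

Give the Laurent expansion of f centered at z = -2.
Put w = z - (-2), i.e. z = w - 2. The denominator is w^2, so it suffices to rewrite the numerator in powers of w.

P(z) = 5*z + 5
P(w - 2) = -5 + 5*w

Dividing each term by w^2:
  f = -5/w^2 + 5/w

Substituting back w = z + 2:
  f(z) = -5/(z + 2)^2 + 5/(z + 2)

The series is finite because the numerator is a polynomial; the negative powers form the principal part, and the coefficient of 1/(z + 2) gives Res(f, -2) = 5.

Final answer: -5/(z + 2)^2 + 5/(z + 2)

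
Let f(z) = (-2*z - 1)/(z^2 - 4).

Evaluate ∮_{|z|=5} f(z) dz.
By the residue theorem, ∮_C f(z) dz = 2πi · (sum of the residues of f at the poles inside |z| = 5).

The denominator factors as (z - 2)*(z + 2), so the singularities of f are simple poles at z = 2, z = -2.
  |2|² = 4 < 25 = 5², so this pole is inside the contour.
  |-2|² = 4 < 25 = 5², so this pole is inside the contour.

With P(z) = -2*z - 1 and Q(z) = z^2 - 4, each pole is simple, so Res(f, z₀) = P(z₀)/Q'(z₀) with Q'(z) = 2*z.
  Res(f, 2) = P(2)/Q'(2) = (-5)/(4) = -5/4
  Res(f, -2) = P(-2)/Q'(-2) = (3)/(-4) = -3/4

Sum of residues inside C: -2
∮_C f(z) dz = 2πi · (-2) = -4*I*pi

Final answer: -4*I*pi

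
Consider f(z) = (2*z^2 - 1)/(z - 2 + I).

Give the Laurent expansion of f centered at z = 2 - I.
Put w = z - (2 - I), i.e. z = w + 2 - I. The denominator is w, so it suffices to rewrite the numerator in powers of w.

P(z) = 2*z^2 - 1
P(w + 2 - I) = 5 - 8*I + (8 - 4*I)*w + 2*w^2

Dividing each term by w:
  f = (5 - 8*I)/w + 8 - 4*I + 2*w

Substituting back w = z - 2 + I:
  f(z) = (5 - 8*I)/(z - 2 + I) + 8 - 4*I + 2*(z - 2 + I)

The series is finite because the numerator is a polynomial; the negative powers form the principal part, and the coefficient of 1/(z - 2 + I) gives Res(f, 2 - I) = 5 - 8*I.

Final answer: (5 - 8*I)/(z - 2 + I) + 8 - 4*I + 2*(z - 2 + I)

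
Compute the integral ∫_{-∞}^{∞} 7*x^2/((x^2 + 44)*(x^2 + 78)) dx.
Let f(z) = 7*z^2/((z^2 + 44)*(z^2 + 78)). The denominator has no real zeros and deg Q - deg P = 2 ≥ 2, so the integral of f over the upper semicircle |z| = R tends to 0 as R → ∞. Closing the contour in the upper half-plane,
  ∫_{-∞}^{∞} f(x) dx = 2πi · Σ Res(f, z_k)  over the poles with Im z_k > 0.

Zeros of the denominator: z^2 + 78 = 0 gives z = ±sqrt(78)*I; z^2 + 44 = 0 gives z = ±2*sqrt(11)*I.
Upper half-plane: z = 2*sqrt(11)*I, z = sqrt(78)*I (simple).

Each pole is a simple zero of Q(z) = z^4 + 122*z^2 + 3432, so Res(f, z₀) = P(z₀)/Q'(z₀) with P(z) = 7*z^2, Q'(z) = 4*z^3 + 244*z:
  Res(f, 2*sqrt(11)*I) = (-308)/(136*sqrt(11)*I) = 7*sqrt(11)*I/34
  Res(f, sqrt(78)*I) = (-546)/(-68*sqrt(78)*I) = -7*sqrt(78)*I/68

Sum of residues: 7*I*(-sqrt(78) + 2*sqrt(11))/68
∫_{-∞}^{∞} f(x) dx = 2πi · (7*I*(-sqrt(78) + 2*sqrt(11))/68) = 7*pi*(-2*sqrt(11) + sqrt(78))/34

Final answer: 7*pi*(-2*sqrt(11) + sqrt(78))/34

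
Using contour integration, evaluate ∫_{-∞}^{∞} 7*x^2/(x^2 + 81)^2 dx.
Let f(z) = 7*z^2/(z^2 + 81)^2. The denominator has no real zeros and deg Q - deg P = 2 ≥ 2, so the integral of f over the upper semicircle |z| = R tends to 0 as R → ∞. Closing the contour in the upper half-plane,
  ∫_{-∞}^{∞} f(x) dx = 2πi · Σ Res(f, z_k)  over the poles with Im z_k > 0.

Zeros of the denominator: z^2 + 81 = 0 gives z = ±9*I.
Upper half-plane: z = 9*I (a pole of order 2).

Write f(z) = g(z)/(z - 9*I)^2 with g(z) = 7*z^2/(z + 9*I)^2. For a double pole, Res(f, z₀) = g'(z₀):
  g'(z) = 126*I*z/(z + 9*I)^3
  Res(f, 9*I) = g'(9*I) = -7*I/36

∫_{-∞}^{∞} f(x) dx = 2πi · (-7*I/36) = 7*pi/18

Final answer: 7*pi/18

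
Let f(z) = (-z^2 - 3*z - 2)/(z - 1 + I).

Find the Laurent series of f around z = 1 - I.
(-5 + 5*I)/(z - 1 + I) - 5 + 2*I - (z - 1 + I)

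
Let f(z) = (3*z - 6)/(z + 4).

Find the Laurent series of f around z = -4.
-18/(z + 4) + 3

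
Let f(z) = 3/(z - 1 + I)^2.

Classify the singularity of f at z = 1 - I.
pole of order 2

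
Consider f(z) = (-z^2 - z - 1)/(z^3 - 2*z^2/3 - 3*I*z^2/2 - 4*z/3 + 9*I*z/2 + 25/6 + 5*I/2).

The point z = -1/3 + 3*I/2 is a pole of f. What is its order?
Factor the denominator:
  z^3 - 2*z^2/3 - 3*I*z^2/2 - 4*z/3 + 9*I*z/2 + 25/6 + 5*I/2 = (z + 1/3 - 3*I/2)*(z + 1 - I)*(z - 2 + I)

The numerator P(z) = -z^2 - z - 1 has P(-1/3 + 3*I/2) = 53/36 - I/2 ≠ 0, so no factor of (z + 1/3 - 3*I/2) cancels.
Near z = -1/3 + 3*I/2 we can therefore write f(z) = g(z)/(z + 1/3 - 3*I/2) with g analytic at -1/3 + 3*I/2 and g(-1/3 + 3*I/2) ≠ 0 (g is the numerator divided by the remaining denominator factors).

Hence z = -1/3 + 3*I/2 is a pole of order 1.

Final answer: 1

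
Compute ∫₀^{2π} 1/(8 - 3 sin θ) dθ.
2*sqrt(55)*pi/55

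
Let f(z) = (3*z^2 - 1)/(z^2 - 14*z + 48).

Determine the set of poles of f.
{6, 8}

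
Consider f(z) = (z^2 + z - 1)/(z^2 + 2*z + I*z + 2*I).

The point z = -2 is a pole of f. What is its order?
Factor the denominator:
  z^2 + 2*z + I*z + 2*I = (z + 2)*(z + I)

The numerator P(z) = z^2 + z - 1 has P(-2) = 1 ≠ 0, so no factor of (z + 2) cancels.
Near z = -2 we can therefore write f(z) = g(z)/(z + 2) with g analytic at -2 and g(-2) ≠ 0 (g is the numerator divided by the remaining denominator factors).

Hence z = -2 is a pole of order 1.

Final answer: 1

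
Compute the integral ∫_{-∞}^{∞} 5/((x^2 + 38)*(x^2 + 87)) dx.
Let f(z) = 5/((z^2 + 38)*(z^2 + 87)). The denominator has no real zeros and deg Q - deg P = 4 ≥ 2, so the integral of f over the upper semicircle |z| = R tends to 0 as R → ∞. Closing the contour in the upper half-plane,
  ∫_{-∞}^{∞} f(x) dx = 2πi · Σ Res(f, z_k)  over the poles with Im z_k > 0.

Zeros of the denominator: z^2 + 38 = 0 gives z = ±sqrt(38)*I; z^2 + 87 = 0 gives z = ±sqrt(87)*I.
Upper half-plane: z = sqrt(38)*I, z = sqrt(87)*I (simple).

Each pole is a simple zero of Q(z) = z^4 + 125*z^2 + 3306, so Res(f, z₀) = P(z₀)/Q'(z₀) with P(z) = 5, Q'(z) = 4*z^3 + 250*z:
  Res(f, sqrt(38)*I) = (5)/(98*sqrt(38)*I) = -5*sqrt(38)*I/3724
  Res(f, sqrt(87)*I) = (5)/(-98*sqrt(87)*I) = 5*sqrt(87)*I/8526

Sum of residues: 5*I*(-87*sqrt(38) + 38*sqrt(87))/323988
∫_{-∞}^{∞} f(x) dx = 2πi · (5*I*(-87*sqrt(38) + 38*sqrt(87))/323988) = 5*pi*(-38*sqrt(87) + 87*sqrt(38))/161994

Final answer: 5*pi*(-38*sqrt(87) + 87*sqrt(38))/161994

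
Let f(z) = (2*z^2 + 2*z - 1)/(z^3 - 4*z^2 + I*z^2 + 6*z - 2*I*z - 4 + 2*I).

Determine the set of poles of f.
The singularities of f are the zeros of the denominator. Factoring,
  z^3 - 4*z^2 + I*z^2 + 6*z - 2*I*z - 4 + 2*I = (z - 1 - I)*(z - 1 + I)*(z - 2 + I)
so the candidates are z = 1 + I, z = 1 - I, z = 2 - I.

Check the numerator P(z) = 2*z^2 + 2*z - 1 at each one:
  P(1 + I) = 1 + 6*I ≠ 0, so z = 1 + I is a (simple) pole.
  P(1 - I) = 1 - 6*I ≠ 0, so z = 1 - I is a (simple) pole.
  P(2 - I) = 9 - 10*I ≠ 0, so z = 2 - I is a (simple) pole.

Poles of f: {1 - I, 1 + I, 2 - I}

Final answer: {1 - I, 1 + I, 2 - I}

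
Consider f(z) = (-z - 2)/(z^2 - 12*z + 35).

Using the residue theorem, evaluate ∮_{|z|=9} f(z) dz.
By the residue theorem, ∮_C f(z) dz = 2πi · (sum of the residues of f at the poles inside |z| = 9).

The denominator factors as (z - 7)*(z - 5), so the singularities of f are simple poles at z = 7, z = 5.
  |7|² = 49 < 81 = 9², so this pole is inside the contour.
  |5|² = 25 < 81 = 9², so this pole is inside the contour.

With P(z) = -z - 2 and Q(z) = z^2 - 12*z + 35, each pole is simple, so Res(f, z₀) = P(z₀)/Q'(z₀) with Q'(z) = 2*z - 12.
  Res(f, 7) = P(7)/Q'(7) = (-9)/(2) = -9/2
  Res(f, 5) = P(5)/Q'(5) = (-7)/(-2) = 7/2

Sum of residues inside C: -1
∮_C f(z) dz = 2πi · (-1) = -2*I*pi

Final answer: -2*I*pi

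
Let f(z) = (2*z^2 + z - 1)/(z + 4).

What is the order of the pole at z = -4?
1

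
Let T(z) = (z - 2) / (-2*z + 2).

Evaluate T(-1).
Substitute z = -1:
  numerator:   (-1) - 2 = -3
  denominator: -2*(-1) + 2 = 4
T(-1) = (-3)/(4) = -3/4

Final answer: -3/4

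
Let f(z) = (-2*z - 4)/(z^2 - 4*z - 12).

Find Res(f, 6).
-2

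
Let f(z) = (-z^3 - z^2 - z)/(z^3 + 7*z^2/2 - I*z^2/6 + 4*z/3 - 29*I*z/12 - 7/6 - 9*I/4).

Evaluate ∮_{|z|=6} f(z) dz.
pi*(1/3 + 5*I)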